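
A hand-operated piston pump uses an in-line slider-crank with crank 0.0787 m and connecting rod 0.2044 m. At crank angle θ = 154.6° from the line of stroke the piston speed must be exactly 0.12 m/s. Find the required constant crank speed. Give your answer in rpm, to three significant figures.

For an in-line slider-crank, |v_piston| = rω|sinθ|·[1 + r cosθ/√(L² − r² sin²θ)].
With r = 0.0787 m, L = 0.2044 m, θ = 154.6°: the bracketed kinematic factor |dx/dθ| = 0.021853 m.
ω = v/|dx/dθ| = 0.12/0.021853 = 5.4913 rad/s.
N = 60ω/(2π) = 52.438 rpm.

52.4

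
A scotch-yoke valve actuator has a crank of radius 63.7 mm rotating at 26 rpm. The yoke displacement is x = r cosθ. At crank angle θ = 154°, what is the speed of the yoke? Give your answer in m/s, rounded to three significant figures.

ω = 2.723 rad/s (from 26 rpm).
x = r cosθ ⇒ ẋ = −rω sinθ.
|v| = rω|sinθ| = 0.0637·2.723·|sin 154°| = 0.07603 m/s.

0.0760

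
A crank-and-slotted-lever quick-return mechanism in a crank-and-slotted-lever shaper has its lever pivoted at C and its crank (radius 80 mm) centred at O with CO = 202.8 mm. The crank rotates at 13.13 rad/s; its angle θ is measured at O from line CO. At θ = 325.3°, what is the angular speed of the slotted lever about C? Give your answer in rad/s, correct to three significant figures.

ω = 13.13 rad/s
Crank pin A relative to C: A = (d + r cosθ, r sinθ); lever angle φ = atan2(r sinθ, d + r cosθ).
Differentiating tanφ: φ̇ = rω(d cosθ + r)/(d² + r² + 2dr cosθ).
d² + r² + 2dr cosθ = |CA|² = 0.0742048 m²;  d cosθ + r = +0.24673 m.
|ω_lever| = |0.08·13.13·+0.24673| / 0.0742048 = 3.4926 rad/s.

3.49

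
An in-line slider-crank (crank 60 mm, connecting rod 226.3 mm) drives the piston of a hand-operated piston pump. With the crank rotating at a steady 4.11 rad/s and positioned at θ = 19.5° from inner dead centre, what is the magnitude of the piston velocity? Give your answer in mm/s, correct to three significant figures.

103

ω = 4.11 rad/s
For an in-line slider-crank, x = r cosθ + √(L² − r² sin²θ), so v = −rω sinθ·[1 + r cosθ/√(L² − r² sin²θ)].
With r = 0.06 m, L = 0.2263 m, θ = 19.5°: √(L² − r² sin²θ) = 0.22541 m.
v = −0.06·4.11·0.33381·[1 + 0.06·0.94264/0.22541] = -0.10297 m/s.
|v| = 0.10297 m/s = 102.97 mm/s.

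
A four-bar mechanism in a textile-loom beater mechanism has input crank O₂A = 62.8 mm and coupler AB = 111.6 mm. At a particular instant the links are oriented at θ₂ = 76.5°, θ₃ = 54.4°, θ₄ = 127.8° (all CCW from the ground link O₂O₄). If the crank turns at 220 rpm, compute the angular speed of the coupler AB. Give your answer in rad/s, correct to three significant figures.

ω₂ = 23.04 rad/s (from 220 rpm).
Differentiating the loop-closure r₂e^{iθ₂}+r₃e^{iθ₃}=r₁+r₄e^{iθ₄} gives r₂ω₂e^{iθ₂}+r₃ω₃e^{iθ₃}=r₄ω₄e^{iθ₄}.
Eliminating the other unknown: ω₃ = r₂ω₂ sin(θ₄−θ₂) / [r₃ sin(θ₃−θ₄)].
Numerator sine = +0.78043; denominator sine = -0.95832.
Result = 0.0628·23.04·(+0.78043) / (0.1116·(-0.95832)) = -10.558 rad/s; magnitude 10.558 rad/s.

10.6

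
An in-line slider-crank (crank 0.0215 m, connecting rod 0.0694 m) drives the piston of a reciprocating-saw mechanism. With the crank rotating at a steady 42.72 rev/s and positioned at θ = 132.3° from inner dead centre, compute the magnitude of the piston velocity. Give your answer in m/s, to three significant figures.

ω = 2π·42.7 = 268.4 rad/s
For an in-line slider-crank, x = r cosθ + √(L² − r² sin²θ), so v = −rω sinθ·[1 + r cosθ/√(L² − r² sin²θ)].
With r = 0.0215 m, L = 0.0694 m, θ = 132.3°: √(L² − r² sin²θ) = 0.067554 m.
v = −0.0215·268.4·0.73963·[1 + 0.0215·-0.67301/0.067554] = -3.3541 m/s.
|v| = 3.3541 m/s.

3.35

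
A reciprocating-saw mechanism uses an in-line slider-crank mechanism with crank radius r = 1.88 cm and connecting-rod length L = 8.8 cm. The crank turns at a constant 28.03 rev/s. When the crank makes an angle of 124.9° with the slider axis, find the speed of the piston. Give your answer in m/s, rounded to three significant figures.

2.38

ω = 2π·28 = 176.1 rad/s
For an in-line slider-crank, x = r cosθ + √(L² − r² sin²θ), so v = −rω sinθ·[1 + r cosθ/√(L² − r² sin²θ)].
With r = 0.0188 m, L = 0.088 m, θ = 124.9°: √(L² − r² sin²θ) = 0.086639 m.
v = −0.0188·176.1·0.82015·[1 + 0.0188·-0.57215/0.086639] = -2.3784 m/s.
|v| = 2.3784 m/s.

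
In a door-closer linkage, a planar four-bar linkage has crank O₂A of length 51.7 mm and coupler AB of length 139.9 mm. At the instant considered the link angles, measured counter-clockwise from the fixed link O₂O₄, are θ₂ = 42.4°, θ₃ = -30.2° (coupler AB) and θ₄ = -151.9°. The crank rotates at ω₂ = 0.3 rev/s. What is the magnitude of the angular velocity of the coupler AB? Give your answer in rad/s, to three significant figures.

ω₂ = 1.885 rad/s (from 0.3 rev/s).
Differentiating the loop-closure r₂e^{iθ₂}+r₃e^{iθ₃}=r₁+r₄e^{iθ₄} gives r₂ω₂e^{iθ₂}+r₃ω₃e^{iθ₃}=r₄ω₄e^{iθ₄}.
Eliminating the other unknown: ω₃ = r₂ω₂ sin(θ₄−θ₂) / [r₃ sin(θ₃−θ₄)].
Numerator sine = +0.24700; denominator sine = +0.85081.
Result = 0.0517·1.885·(+0.24700) / (0.1399·(+0.85081)) = +0.20223 rad/s; magnitude 0.20223 rad/s.

0.202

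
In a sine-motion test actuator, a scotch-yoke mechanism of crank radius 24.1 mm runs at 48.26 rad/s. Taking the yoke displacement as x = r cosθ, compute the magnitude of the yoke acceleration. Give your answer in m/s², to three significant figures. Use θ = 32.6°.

ω = 48.26 rad/s
x = r cosθ ⇒ ẍ = −rω² cosθ (ω constant).
|a| = rω²|cosθ| = 0.0241·(48.26)²·|cos 32.6°| = 47.286 m/s².

47.3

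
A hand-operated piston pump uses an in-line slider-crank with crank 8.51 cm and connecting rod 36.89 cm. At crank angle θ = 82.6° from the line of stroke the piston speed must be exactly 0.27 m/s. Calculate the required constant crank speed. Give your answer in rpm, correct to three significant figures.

For an in-line slider-crank, |v_piston| = rω|sinθ|·[1 + r cosθ/√(L² − r² sin²θ)].
With r = 0.0851 m, L = 0.3689 m, θ = 82.6°: the bracketed kinematic factor |dx/dθ| = 0.086967 m.
ω = v/|dx/dθ| = 0.27/0.086967 = 3.1046 rad/s.
N = 60ω/(2π) = 29.647 rpm.

29.6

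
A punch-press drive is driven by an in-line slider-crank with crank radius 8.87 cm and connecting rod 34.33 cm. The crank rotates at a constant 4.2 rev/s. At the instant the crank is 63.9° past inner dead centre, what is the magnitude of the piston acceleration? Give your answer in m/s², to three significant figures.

17.3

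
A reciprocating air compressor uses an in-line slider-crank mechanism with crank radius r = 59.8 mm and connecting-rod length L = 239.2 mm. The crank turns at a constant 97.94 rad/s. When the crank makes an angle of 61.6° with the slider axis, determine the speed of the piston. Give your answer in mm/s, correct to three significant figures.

ω = 97.94 rad/s
For an in-line slider-crank, x = r cosθ + √(L² − r² sin²θ), so v = −rω sinθ·[1 + r cosθ/√(L² − r² sin²θ)].
With r = 0.0598 m, L = 0.2392 m, θ = 61.6°: √(L² − r² sin²θ) = 0.23334 m.
v = −0.0598·97.94·0.87965·[1 + 0.0598·0.47562/0.23334] = -5.7799 m/s.
|v| = 5.7799 m/s = 5779.9 mm/s.

5780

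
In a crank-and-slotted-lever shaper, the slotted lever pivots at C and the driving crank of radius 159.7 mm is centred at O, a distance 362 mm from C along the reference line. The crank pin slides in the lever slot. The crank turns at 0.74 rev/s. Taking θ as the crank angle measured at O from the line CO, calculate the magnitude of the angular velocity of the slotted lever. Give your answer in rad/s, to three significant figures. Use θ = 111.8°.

0.165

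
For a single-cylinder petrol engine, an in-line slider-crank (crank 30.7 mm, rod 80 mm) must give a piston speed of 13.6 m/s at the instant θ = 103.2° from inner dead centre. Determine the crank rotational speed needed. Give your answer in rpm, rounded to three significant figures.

For an in-line slider-crank, |v_piston| = rω|sinθ|·[1 + r cosθ/√(L² − r² sin²θ)].
With r = 0.0307 m, L = 0.08 m, θ = 103.2°: the bracketed kinematic factor |dx/dθ| = 0.027065 m.
ω = v/|dx/dθ| = 13.6/0.027065 = 502.49 rad/s.
N = 60ω/(2π) = 4798.4 rpm.

4800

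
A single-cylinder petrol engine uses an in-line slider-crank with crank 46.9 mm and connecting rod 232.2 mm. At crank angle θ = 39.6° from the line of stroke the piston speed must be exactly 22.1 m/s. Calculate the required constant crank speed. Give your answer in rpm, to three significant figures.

For an in-line slider-crank, |v_piston| = rω|sinθ|·[1 + r cosθ/√(L² − r² sin²θ)].
With r = 0.0469 m, L = 0.2322 m, θ = 39.6°: the bracketed kinematic factor |dx/dθ| = 0.034587 m.
ω = v/|dx/dθ| = 22.1/0.034587 = 638.97 rad/s.
N = 60ω/(2π) = 6101.7 rpm.

6100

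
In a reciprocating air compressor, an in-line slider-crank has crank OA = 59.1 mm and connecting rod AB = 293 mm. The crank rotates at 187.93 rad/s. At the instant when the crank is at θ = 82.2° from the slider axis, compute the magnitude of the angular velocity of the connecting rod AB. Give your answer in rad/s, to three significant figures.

5.25

ω = 187.9 rad/s
The rod makes angle φ with the slider axis where L sinφ = r sinθ; differentiating, L cosφ·φ̇ = r ω cosθ.
L cosφ = √(L² − r² sin²θ) = 0.28709 m.
|ω_rod| = r ω |cosθ| / √(L² − r² sin²θ) = 0.0591·187.9·0.13572/0.28709 = 5.2504 rad/s.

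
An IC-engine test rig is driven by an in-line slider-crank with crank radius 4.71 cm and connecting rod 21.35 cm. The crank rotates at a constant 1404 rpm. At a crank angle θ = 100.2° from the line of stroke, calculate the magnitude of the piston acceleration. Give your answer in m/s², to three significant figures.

ω = 2π·1404/60 = 147 rad/s
x(θ) = r cosθ + √(L² − r² sin²θ); with ω constant, a = ω²·d²x/dθ².
d²x/dθ² = −r cosθ − r²(cos2θ)/√u − r⁴ sin²2θ/(4u^{3/2}),  u = L² − r² sin²θ = 0.0434334 m².
Substituting r = 0.0471 m, L = 0.2135 m, θ = 100.2°: d²x/dθ² = +0.018301 m.
a = ω²·d²x/dθ² = (147)²·(+0.018301) = +395.61 m/s²;  |a| = 395.61 m/s².

396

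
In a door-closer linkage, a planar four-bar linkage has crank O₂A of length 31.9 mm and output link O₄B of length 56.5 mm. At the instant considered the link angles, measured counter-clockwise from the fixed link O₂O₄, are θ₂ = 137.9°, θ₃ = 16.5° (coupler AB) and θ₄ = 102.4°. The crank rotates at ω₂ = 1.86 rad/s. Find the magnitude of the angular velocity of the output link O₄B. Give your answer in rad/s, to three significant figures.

ω₂ = 1.86 rad/s
Differentiating the loop-closure r₂e^{iθ₂}+r₃e^{iθ₃}=r₁+r₄e^{iθ₄} gives r₂ω₂e^{iθ₂}+r₃ω₃e^{iθ₃}=r₄ω₄e^{iθ₄}.
Eliminating the other unknown: ω₄ = r₂ω₂ sin(θ₂−θ₃) / [r₄ sin(θ₄−θ₃)].
Numerator sine = +0.85355; denominator sine = +0.99744.
Result = 0.0319·1.86·(+0.85355) / (0.0565·(+0.99744)) = +0.89866 rad/s; magnitude 0.89866 rad/s.

0.899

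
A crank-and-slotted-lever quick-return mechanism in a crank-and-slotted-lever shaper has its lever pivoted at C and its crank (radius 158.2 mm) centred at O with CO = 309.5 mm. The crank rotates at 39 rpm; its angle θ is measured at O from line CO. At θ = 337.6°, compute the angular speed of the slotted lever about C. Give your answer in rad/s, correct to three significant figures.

ω = 4.084 rad/s (from 39 rpm).
Crank pin A relative to C: A = (d + r cosθ, r sinθ); lever angle φ = atan2(r sinθ, d + r cosθ).
Differentiating tanφ: φ̇ = rω(d cosθ + r)/(d² + r² + 2dr cosθ).
d² + r² + 2dr cosθ = |CA|² = 0.211354 m²;  d cosθ + r = +0.44435 m.
|ω_lever| = |0.1582·4.084·+0.44435| / 0.211354 = 1.3583 rad/s.

1.36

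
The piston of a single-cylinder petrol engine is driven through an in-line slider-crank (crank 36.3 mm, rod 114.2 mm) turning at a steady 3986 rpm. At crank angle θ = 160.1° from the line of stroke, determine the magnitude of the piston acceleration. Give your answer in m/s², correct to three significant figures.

4370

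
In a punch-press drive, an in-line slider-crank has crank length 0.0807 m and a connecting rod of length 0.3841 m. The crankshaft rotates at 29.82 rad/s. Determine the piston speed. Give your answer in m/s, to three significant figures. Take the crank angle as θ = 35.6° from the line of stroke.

ω = 29.82 rad/s
For an in-line slider-crank, x = r cosθ + √(L² − r² sin²θ), so v = −rω sinθ·[1 + r cosθ/√(L² − r² sin²θ)].
With r = 0.0807 m, L = 0.3841 m, θ = 35.6°: √(L² − r² sin²θ) = 0.38122 m.
v = −0.0807·29.82·0.58212·[1 + 0.0807·0.81310/0.38122] = -1.642 m/s.
|v| = 1.642 m/s.

1.64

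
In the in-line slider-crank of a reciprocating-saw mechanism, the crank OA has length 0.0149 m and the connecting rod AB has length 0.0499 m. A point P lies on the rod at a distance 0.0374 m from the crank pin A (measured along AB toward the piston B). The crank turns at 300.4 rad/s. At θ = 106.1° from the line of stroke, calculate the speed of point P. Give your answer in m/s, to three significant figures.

ω = 300.4 rad/s.  Crank-pin speed |V_A| = rω = 4.476 m/s, perpendicular to OA.
Rod angle: sinφ = −(r/L) sinθ ⇒ φ = -16.672°; ω_rod = −rω cosθ/√(L²−r²sin²θ) = +25.966 rad/s.
V_P = V_A + ω_rod × AP, with AP = 0.0374 m along the rod.
Components: V_Px = −rω sinθ − a·ω_rod·sinφ = -4.0218 m/s;  V_Py = rω cosθ + a·ω_rod·cosφ = -0.31093 m/s.
|V_P| = √(V_Px² + V_Py²) = 4.0338 m/s.

4.03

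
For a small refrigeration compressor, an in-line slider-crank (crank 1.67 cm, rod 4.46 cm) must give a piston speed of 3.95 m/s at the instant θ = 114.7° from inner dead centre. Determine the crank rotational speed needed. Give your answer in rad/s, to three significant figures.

312

For an in-line slider-crank, |v_piston| = rω|sinθ|·[1 + r cosθ/√(L² − r² sin²θ)].
With r = 0.0167 m, L = 0.0446 m, θ = 114.7°: the bracketed kinematic factor |dx/dθ| = 0.012648 m.
ω = v/|dx/dθ| = 3.95/0.012648 = 312.31 rad/s.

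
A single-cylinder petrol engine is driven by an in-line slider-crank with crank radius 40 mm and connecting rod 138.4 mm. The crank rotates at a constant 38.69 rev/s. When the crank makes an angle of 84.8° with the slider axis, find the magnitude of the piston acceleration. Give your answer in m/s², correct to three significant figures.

ω = 2π·38.7 = 243.1 rad/s
x(θ) = r cosθ + √(L² − r² sin²θ); with ω constant, a = ω²·d²x/dθ².
d²x/dθ² = −r cosθ − r²(cos2θ)/√u − r⁴ sin²2θ/(4u^{3/2}),  u = L² − r² sin²θ = 0.0175677 m².
Substituting r = 0.04 m, L = 0.1384 m, θ = 84.8°: d²x/dθ² = +0.008239 m.
a = ω²·d²x/dθ² = (243.1)²·(+0.008239) = +486.89 m/s²;  |a| = 486.89 m/s².

487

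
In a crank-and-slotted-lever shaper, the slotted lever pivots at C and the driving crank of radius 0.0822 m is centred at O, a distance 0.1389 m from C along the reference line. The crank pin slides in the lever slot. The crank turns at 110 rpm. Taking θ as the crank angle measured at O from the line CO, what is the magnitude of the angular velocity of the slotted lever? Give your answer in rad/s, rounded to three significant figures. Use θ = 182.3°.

ω = 11.52 rad/s (from 110 rpm).
Crank pin A relative to C: A = (d + r cosθ, r sinθ); lever angle φ = atan2(r sinθ, d + r cosθ).
Differentiating tanφ: φ̇ = rω(d cosθ + r)/(d² + r² + 2dr cosθ).
d² + r² + 2dr cosθ = |CA|² = 0.00323329 m²;  d cosθ + r = -0.056588 m.
|ω_lever| = |0.0822·11.52·-0.056588| / 0.00323329 = 16.572 rad/s.

16.6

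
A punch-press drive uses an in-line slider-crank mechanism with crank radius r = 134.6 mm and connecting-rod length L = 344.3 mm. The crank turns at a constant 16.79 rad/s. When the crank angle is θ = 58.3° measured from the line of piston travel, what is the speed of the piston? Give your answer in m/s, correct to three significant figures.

ω = 16.79 rad/s
For an in-line slider-crank, x = r cosθ + √(L² − r² sin²θ), so v = −rω sinθ·[1 + r cosθ/√(L² − r² sin²θ)].
With r = 0.1346 m, L = 0.3443 m, θ = 58.3°: √(L² − r² sin²θ) = 0.3247 m.
v = −0.1346·16.79·0.85081·[1 + 0.1346·0.52547/0.3247] = -2.3416 m/s.
|v| = 2.3416 m/s.

2.34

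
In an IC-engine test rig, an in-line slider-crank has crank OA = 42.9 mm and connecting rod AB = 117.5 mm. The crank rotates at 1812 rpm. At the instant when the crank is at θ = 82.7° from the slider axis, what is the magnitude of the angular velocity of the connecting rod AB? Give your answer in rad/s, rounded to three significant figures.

9.44

ω = 189.8 rad/s (converted from 1812 rpm).
The rod makes angle φ with the slider axis where L sinφ = r sinθ; differentiating, L cosφ·φ̇ = r ω cosθ.
L cosφ = √(L² − r² sin²θ) = 0.10952 m.
|ω_rod| = r ω |cosθ| / √(L² − r² sin²θ) = 0.0429·189.8·0.12706/0.10952 = 9.4441 rad/s.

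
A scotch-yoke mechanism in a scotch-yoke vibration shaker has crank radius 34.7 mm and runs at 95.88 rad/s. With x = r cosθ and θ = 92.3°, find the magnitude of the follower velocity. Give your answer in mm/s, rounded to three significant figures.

ω = 95.88 rad/s
x = r cosθ ⇒ ẋ = −rω sinθ.
|v| = rω|sinθ| = 0.0347·95.88·|sin 92.3°| = 3.3244 m/s = 3324.4 mm/s.

3320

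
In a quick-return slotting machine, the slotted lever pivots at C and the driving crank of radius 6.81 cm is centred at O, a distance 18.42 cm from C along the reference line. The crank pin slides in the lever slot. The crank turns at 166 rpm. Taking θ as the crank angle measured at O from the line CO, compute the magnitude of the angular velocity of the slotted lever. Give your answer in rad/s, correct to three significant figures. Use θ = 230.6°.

2.55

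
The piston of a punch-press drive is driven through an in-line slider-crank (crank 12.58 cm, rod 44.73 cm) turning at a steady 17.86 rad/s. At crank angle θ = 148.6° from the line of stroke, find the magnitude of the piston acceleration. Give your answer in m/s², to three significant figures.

ω = 17.86 rad/s
x(θ) = r cosθ + √(L² − r² sin²θ); with ω constant, a = ω²·d²x/dθ².
d²x/dθ² = −r cosθ − r²(cos2θ)/√u − r⁴ sin²2θ/(4u^{3/2}),  u = L² − r² sin²θ = 0.195781 m².
Substituting r = 0.1258 m, L = 0.4473 m, θ = 148.6°: d²x/dθ² = +0.090456 m.
a = ω²·d²x/dθ² = (17.86)²·(+0.090456) = +28.854 m/s²;  |a| = 28.854 m/s².

28.9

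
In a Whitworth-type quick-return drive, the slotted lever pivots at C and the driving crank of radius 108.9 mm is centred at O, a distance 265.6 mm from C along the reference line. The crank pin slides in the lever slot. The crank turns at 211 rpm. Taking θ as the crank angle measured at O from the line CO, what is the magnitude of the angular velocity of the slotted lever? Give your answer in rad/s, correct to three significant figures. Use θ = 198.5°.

ω = 22.1 rad/s (from 211 rpm).
Crank pin A relative to C: A = (d + r cosθ, r sinθ); lever angle φ = atan2(r sinθ, d + r cosθ).
Differentiating tanφ: φ̇ = rω(d cosθ + r)/(d² + r² + 2dr cosθ).
d² + r² + 2dr cosθ = |CA|² = 0.0275442 m²;  d cosθ + r = -0.14297 m.
|ω_lever| = |0.1089·22.1·-0.14297| / 0.0275442 = 12.49 rad/s.

12.5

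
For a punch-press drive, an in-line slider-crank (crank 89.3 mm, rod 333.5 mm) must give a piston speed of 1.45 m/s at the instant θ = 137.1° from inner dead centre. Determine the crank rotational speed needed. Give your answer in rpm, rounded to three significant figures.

For an in-line slider-crank, |v_piston| = rω|sinθ|·[1 + r cosθ/√(L² − r² sin²θ)].
With r = 0.0893 m, L = 0.3335 m, θ = 137.1°: the bracketed kinematic factor |dx/dθ| = 0.048662 m.
ω = v/|dx/dθ| = 1.45/0.048662 = 29.798 rad/s.
N = 60ω/(2π) = 284.55 rpm.

285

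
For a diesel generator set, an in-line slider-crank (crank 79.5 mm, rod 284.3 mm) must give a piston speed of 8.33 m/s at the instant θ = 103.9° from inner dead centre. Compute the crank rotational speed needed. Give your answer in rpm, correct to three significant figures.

For an in-line slider-crank, |v_piston| = rω|sinθ|·[1 + r cosθ/√(L² − r² sin²θ)].
With r = 0.0795 m, L = 0.2843 m, θ = 103.9°: the bracketed kinematic factor |dx/dθ| = 0.071786 m.
ω = v/|dx/dθ| = 8.33/0.071786 = 116.04 rad/s.
N = 60ω/(2π) = 1108.1 rpm.

1110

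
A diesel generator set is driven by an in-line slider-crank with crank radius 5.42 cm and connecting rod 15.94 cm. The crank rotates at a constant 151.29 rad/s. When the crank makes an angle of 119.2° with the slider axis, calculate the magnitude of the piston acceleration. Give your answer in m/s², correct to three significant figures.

ω = 151.3 rad/s
x(θ) = r cosθ + √(L² − r² sin²θ); with ω constant, a = ω²·d²x/dθ².
d²x/dθ² = −r cosθ − r²(cos2θ)/√u − r⁴ sin²2θ/(4u^{3/2}),  u = L² − r² sin²θ = 0.0231699 m².
Substituting r = 0.0542 m, L = 0.1594 m, θ = 119.2°: d²x/dθ² = +0.036111 m.
a = ω²·d²x/dθ² = (151.3)²·(+0.036111) = +826.53 m/s²;  |a| = 826.53 m/s².

827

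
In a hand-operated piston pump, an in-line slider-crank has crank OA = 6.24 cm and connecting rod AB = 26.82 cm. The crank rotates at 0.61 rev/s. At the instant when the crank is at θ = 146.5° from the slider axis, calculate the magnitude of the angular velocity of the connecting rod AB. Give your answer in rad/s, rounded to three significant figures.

ω = 3.833 rad/s (converted from 0.61 rev/s).
The rod makes angle φ with the slider axis where L sinφ = r sinθ; differentiating, L cosφ·φ̇ = r ω cosθ.
L cosφ = √(L² − r² sin²θ) = 0.26598 m.
|ω_rod| = r ω |cosθ| / √(L² − r² sin²θ) = 0.0624·3.833·0.83389/0.26598 = 0.74981 rad/s.

0.750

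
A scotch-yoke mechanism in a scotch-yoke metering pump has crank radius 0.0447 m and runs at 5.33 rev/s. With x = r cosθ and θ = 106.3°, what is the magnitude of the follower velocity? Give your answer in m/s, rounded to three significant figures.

1.44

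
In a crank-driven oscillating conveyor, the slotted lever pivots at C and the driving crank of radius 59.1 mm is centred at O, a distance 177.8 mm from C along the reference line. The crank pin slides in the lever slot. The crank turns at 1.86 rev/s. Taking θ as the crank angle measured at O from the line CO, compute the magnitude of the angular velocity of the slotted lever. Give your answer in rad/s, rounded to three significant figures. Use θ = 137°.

2.48

ω = 11.69 rad/s (from 1.86 rev/s).
Crank pin A relative to C: A = (d + r cosθ, r sinθ); lever angle φ = atan2(r sinθ, d + r cosθ).
Differentiating tanφ: φ̇ = rω(d cosθ + r)/(d² + r² + 2dr cosθ).
d² + r² + 2dr cosθ = |CA|² = 0.0197355 m²;  d cosθ + r = -0.070935 m.
|ω_lever| = |0.0591·11.69·-0.070935| / 0.0197355 = 2.4825 rad/s.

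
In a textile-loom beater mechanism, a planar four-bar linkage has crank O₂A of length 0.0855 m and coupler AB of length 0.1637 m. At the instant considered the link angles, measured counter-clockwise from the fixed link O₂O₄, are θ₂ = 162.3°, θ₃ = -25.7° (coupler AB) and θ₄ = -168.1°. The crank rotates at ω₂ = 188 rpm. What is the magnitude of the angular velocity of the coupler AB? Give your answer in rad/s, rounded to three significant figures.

8.32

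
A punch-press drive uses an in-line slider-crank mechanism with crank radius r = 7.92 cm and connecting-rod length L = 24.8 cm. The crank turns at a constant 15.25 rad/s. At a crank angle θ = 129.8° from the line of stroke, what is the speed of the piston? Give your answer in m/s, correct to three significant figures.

0.732

ω = 15.25 rad/s
For an in-line slider-crank, x = r cosθ + √(L² − r² sin²θ), so v = −rω sinθ·[1 + r cosθ/√(L² − r² sin²θ)].
With r = 0.0792 m, L = 0.248 m, θ = 129.8°: √(L² − r² sin²θ) = 0.24042 m.
v = −0.0792·15.25·0.76828·[1 + 0.0792·-0.64011/0.24042] = -0.73226 m/s.
|v| = 0.73226 m/s.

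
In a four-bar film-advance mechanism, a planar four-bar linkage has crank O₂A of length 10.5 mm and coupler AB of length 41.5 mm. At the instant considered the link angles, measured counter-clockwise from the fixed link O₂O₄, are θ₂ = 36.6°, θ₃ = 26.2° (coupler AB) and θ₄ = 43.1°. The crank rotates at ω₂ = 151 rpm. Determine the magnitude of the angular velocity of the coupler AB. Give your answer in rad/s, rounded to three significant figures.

ω₂ = 15.81 rad/s (from 151 rpm).
Differentiating the loop-closure r₂e^{iθ₂}+r₃e^{iθ₃}=r₁+r₄e^{iθ₄} gives r₂ω₂e^{iθ₂}+r₃ω₃e^{iθ₃}=r₄ω₄e^{iθ₄}.
Eliminating the other unknown: ω₃ = r₂ω₂ sin(θ₄−θ₂) / [r₃ sin(θ₃−θ₄)].
Numerator sine = +0.11320; denominator sine = -0.29070.
Result = 0.0105·15.81·(+0.11320) / (0.0415·(-0.29070)) = -1.558 rad/s; magnitude 1.558 rad/s.

1.56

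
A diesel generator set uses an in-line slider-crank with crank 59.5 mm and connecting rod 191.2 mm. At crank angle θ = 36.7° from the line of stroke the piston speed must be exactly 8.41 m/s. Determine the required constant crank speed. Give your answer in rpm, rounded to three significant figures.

1800

For an in-line slider-crank, |v_piston| = rω|sinθ|·[1 + r cosθ/√(L² − r² sin²θ)].
With r = 0.0595 m, L = 0.1912 m, θ = 36.7°: the bracketed kinematic factor |dx/dθ| = 0.044588 m.
ω = v/|dx/dθ| = 8.41/0.044588 = 188.61 rad/s.
N = 60ω/(2π) = 1801.1 rpm.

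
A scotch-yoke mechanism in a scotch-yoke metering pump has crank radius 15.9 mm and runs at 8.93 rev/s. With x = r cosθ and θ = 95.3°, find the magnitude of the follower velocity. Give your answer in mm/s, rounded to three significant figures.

888

ω = 56.11 rad/s (from 8.93 rev/s).
x = r cosθ ⇒ ẋ = −rω sinθ.
|v| = rω|sinθ| = 0.0159·56.11·|sin 95.3°| = 0.88832 m/s = 888.32 mm/s.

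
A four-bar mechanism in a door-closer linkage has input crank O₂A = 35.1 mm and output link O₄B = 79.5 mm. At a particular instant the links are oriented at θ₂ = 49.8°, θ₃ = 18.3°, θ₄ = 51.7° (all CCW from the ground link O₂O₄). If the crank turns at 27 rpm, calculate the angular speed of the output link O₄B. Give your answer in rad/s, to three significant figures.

1.18

ω₂ = 2.827 rad/s (from 27 rpm).
Differentiating the loop-closure r₂e^{iθ₂}+r₃e^{iθ₃}=r₁+r₄e^{iθ₄} gives r₂ω₂e^{iθ₂}+r₃ω₃e^{iθ₃}=r₄ω₄e^{iθ₄}.
Eliminating the other unknown: ω₄ = r₂ω₂ sin(θ₂−θ₃) / [r₄ sin(θ₄−θ₃)].
Numerator sine = +0.52250; denominator sine = +0.55048.
Result = 0.0351·2.827·(+0.52250) / (0.0795·(+0.55048)) = +1.1849 rad/s; magnitude 1.1849 rad/s.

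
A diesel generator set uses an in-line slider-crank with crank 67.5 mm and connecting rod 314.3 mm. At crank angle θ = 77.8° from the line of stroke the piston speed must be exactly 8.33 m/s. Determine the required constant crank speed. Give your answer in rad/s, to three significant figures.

121

For an in-line slider-crank, |v_piston| = rω|sinθ|·[1 + r cosθ/√(L² − r² sin²θ)].
With r = 0.0675 m, L = 0.3143 m, θ = 77.8°: the bracketed kinematic factor |dx/dθ| = 0.069038 m.
ω = v/|dx/dθ| = 8.33/0.069038 = 120.66 rad/s.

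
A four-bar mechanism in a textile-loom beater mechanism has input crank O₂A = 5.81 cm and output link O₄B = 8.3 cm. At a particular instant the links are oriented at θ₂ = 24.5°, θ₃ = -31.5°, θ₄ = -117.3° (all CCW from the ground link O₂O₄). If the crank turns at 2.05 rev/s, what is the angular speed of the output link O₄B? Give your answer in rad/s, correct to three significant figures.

ω₂ = 12.88 rad/s (from 2.05 rev/s).
Differentiating the loop-closure r₂e^{iθ₂}+r₃e^{iθ₃}=r₁+r₄e^{iθ₄} gives r₂ω₂e^{iθ₂}+r₃ω₃e^{iθ₃}=r₄ω₄e^{iθ₄}.
Eliminating the other unknown: ω₄ = r₂ω₂ sin(θ₂−θ₃) / [r₄ sin(θ₄−θ₃)].
Numerator sine = +0.82904; denominator sine = -0.99731.
Result = 0.0581·12.88·(+0.82904) / (0.083·(-0.99731)) = -7.495 rad/s; magnitude 7.495 rad/s.

7.50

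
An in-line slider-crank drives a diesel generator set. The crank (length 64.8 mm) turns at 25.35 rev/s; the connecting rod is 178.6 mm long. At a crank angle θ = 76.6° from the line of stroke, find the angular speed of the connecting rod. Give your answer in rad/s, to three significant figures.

ω = 159.3 rad/s (converted from 25.35 rev/s).
The rod makes angle φ with the slider axis where L sinφ = r sinθ; differentiating, L cosφ·φ̇ = r ω cosθ.
L cosφ = √(L² − r² sin²θ) = 0.16711 m.
|ω_rod| = r ω |cosθ| / √(L² − r² sin²θ) = 0.0648·159.3·0.23175/0.16711 = 14.314 rad/s.

14.3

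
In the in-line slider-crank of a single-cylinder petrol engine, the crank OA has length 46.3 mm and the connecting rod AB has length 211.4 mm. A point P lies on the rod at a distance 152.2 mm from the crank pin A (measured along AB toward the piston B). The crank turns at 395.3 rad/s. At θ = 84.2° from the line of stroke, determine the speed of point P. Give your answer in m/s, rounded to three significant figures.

ω = 395.3 rad/s.  Crank-pin speed |V_A| = rω = 18.302 m/s, perpendicular to OA.
Rod angle: sinφ = −(r/L) sinθ ⇒ φ = -12.585°; ω_rod = −rω cosθ/√(L²−r²sin²θ) = -8.9646 rad/s.
V_P = V_A + ω_rod × AP, with AP = 0.1522 m along the rod.
Components: V_Px = −rω sinθ − a·ω_rod·sinφ = -18.506 m/s;  V_Py = rω cosθ + a·ω_rod·cosφ = +0.51795 m/s.
|V_P| = √(V_Px² + V_Py²) = 18.513 m/s.

18.5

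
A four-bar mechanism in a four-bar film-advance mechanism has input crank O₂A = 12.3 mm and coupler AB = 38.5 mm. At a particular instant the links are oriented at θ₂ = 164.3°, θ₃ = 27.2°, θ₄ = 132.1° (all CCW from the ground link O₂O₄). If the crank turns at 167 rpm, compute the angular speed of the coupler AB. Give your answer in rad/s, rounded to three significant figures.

3.08

ω₂ = 17.49 rad/s (from 167 rpm).
Differentiating the loop-closure r₂e^{iθ₂}+r₃e^{iθ₃}=r₁+r₄e^{iθ₄} gives r₂ω₂e^{iθ₂}+r₃ω₃e^{iθ₃}=r₄ω₄e^{iθ₄}.
Eliminating the other unknown: ω₃ = r₂ω₂ sin(θ₄−θ₂) / [r₃ sin(θ₃−θ₄)].
Numerator sine = -0.53288; denominator sine = -0.96638.
Result = 0.0123·17.49·(-0.53288) / (0.0385·(-0.96638)) = +3.0808 rad/s; magnitude 3.0808 rad/s.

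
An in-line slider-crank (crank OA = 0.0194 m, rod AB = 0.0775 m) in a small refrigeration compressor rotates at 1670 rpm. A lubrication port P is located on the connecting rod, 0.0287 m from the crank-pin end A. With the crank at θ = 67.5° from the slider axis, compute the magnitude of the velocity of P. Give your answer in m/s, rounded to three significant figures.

3.35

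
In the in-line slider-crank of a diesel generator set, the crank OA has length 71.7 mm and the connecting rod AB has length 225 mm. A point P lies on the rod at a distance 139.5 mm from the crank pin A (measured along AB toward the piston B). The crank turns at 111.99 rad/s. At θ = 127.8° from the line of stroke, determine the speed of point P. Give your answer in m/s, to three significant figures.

5.86

ω = 112 rad/s.  Crank-pin speed |V_A| = rω = 8.0297 m/s, perpendicular to OA.
Rod angle: sinφ = −(r/L) sinθ ⇒ φ = -14.584°; ω_rod = −rω cosθ/√(L²−r²sin²θ) = +22.601 rad/s.
V_P = V_A + ω_rod × AP, with AP = 0.1395 m along the rod.
Components: V_Px = −rω sinθ − a·ω_rod·sinφ = -5.5508 m/s;  V_Py = rω cosθ + a·ω_rod·cosφ = -1.8702 m/s.
|V_P| = √(V_Px² + V_Py²) = 5.8574 m/s.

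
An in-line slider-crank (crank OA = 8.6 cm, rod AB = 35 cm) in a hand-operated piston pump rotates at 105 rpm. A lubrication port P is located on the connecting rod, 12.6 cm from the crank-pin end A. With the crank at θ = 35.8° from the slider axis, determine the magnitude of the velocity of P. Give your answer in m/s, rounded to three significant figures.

0.770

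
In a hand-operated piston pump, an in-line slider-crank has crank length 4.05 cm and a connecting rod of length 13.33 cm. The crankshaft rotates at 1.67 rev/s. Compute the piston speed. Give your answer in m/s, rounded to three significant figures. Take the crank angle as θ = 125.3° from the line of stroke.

0.284

ω = 2π·1.67 = 10.49 rad/s
For an in-line slider-crank, x = r cosθ + √(L² − r² sin²θ), so v = −rω sinθ·[1 + r cosθ/√(L² − r² sin²θ)].
With r = 0.0405 m, L = 0.1333 m, θ = 125.3°: √(L² − r² sin²θ) = 0.12914 m.
v = −0.0405·10.49·0.81614·[1 + 0.0405·-0.57786/0.12914] = -0.28397 m/s.
|v| = 0.28397 m/s.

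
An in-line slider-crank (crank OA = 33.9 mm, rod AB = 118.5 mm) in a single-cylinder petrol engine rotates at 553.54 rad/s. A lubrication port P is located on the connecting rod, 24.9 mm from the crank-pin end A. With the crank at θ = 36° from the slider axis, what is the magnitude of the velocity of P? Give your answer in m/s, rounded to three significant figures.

16.7

ω = 553.5 rad/s.  Crank-pin speed |V_A| = rω = 18.765 m/s, perpendicular to OA.
Rod angle: sinφ = −(r/L) sinθ ⇒ φ = -9.680°; ω_rod = −rω cosθ/√(L²−r²sin²θ) = -129.96 rad/s.
V_P = V_A + ω_rod × AP, with AP = 0.0249 m along the rod.
Components: V_Px = −rω sinθ − a·ω_rod·sinφ = -11.574 m/s;  V_Py = rω cosθ + a·ω_rod·cosφ = +11.991 m/s.
|V_P| = √(V_Px² + V_Py²) = 16.666 m/s.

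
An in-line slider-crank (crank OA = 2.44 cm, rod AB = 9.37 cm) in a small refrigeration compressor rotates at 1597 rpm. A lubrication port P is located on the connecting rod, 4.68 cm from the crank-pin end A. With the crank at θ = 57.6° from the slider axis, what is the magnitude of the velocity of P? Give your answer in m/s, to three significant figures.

ω = 167.2 rad/s.  Crank-pin speed |V_A| = rω = 4.0806 m/s, perpendicular to OA.
Rod angle: sinφ = −(r/L) sinθ ⇒ φ = -12.701°; ω_rod = −rω cosθ/√(L²−r²sin²θ) = -23.92 rad/s.
V_P = V_A + ω_rod × AP, with AP = 0.0468 m along the rod.
Components: V_Px = −rω sinθ − a·ω_rod·sinφ = -3.6915 m/s;  V_Py = rω cosθ + a·ω_rod·cosφ = +1.0944 m/s.
|V_P| = √(V_Px² + V_Py²) = 3.8503 m/s.

3.85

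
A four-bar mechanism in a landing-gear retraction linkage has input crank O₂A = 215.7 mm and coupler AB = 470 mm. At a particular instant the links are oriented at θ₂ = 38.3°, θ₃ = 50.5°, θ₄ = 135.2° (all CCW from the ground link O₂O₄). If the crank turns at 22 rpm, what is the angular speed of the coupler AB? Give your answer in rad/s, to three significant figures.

1.05

ω₂ = 2.304 rad/s (from 22 rpm).
Differentiating the loop-closure r₂e^{iθ₂}+r₃e^{iθ₃}=r₁+r₄e^{iθ₄} gives r₂ω₂e^{iθ₂}+r₃ω₃e^{iθ₃}=r₄ω₄e^{iθ₄}.
Eliminating the other unknown: ω₃ = r₂ω₂ sin(θ₄−θ₂) / [r₃ sin(θ₃−θ₄)].
Numerator sine = +0.99276; denominator sine = -0.99572.
Result = 0.2157·2.304·(+0.99276) / (0.47·(-0.99572)) = -1.0542 rad/s; magnitude 1.0542 rad/s.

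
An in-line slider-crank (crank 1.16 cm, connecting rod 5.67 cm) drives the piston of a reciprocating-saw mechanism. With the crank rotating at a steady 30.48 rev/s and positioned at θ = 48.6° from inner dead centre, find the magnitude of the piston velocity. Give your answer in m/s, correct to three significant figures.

ω = 2π·30.5 = 191.5 rad/s
For an in-line slider-crank, x = r cosθ + √(L² − r² sin²θ), so v = −rω sinθ·[1 + r cosθ/√(L² − r² sin²θ)].
With r = 0.0116 m, L = 0.0567 m, θ = 48.6°: √(L² − r² sin²θ) = 0.056028 m.
v = −0.0116·191.5·0.75011·[1 + 0.0116·0.66131/0.056028] = -1.8946 m/s.
|v| = 1.8946 m/s.

1.89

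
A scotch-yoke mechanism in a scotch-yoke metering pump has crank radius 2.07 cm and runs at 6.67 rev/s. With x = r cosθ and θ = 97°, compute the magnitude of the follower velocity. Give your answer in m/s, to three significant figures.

ω = 41.91 rad/s (from 6.67 rev/s).
x = r cosθ ⇒ ẋ = −rω sinθ.
|v| = rω|sinθ| = 0.0207·41.91·|sin 97°| = 0.86105 m/s.

0.861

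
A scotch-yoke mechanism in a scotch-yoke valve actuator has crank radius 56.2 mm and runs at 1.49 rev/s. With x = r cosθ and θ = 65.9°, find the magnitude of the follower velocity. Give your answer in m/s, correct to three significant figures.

ω = 9.362 rad/s (from 1.49 rev/s).
x = r cosθ ⇒ ẋ = −rω sinθ.
|v| = rω|sinθ| = 0.0562·9.362·|sin 65.9°| = 0.48028 m/s.

0.480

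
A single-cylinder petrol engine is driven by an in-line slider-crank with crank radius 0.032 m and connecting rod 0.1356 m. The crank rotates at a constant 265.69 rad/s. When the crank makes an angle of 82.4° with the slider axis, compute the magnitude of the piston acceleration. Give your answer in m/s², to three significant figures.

ω = 265.7 rad/s
x(θ) = r cosθ + √(L² − r² sin²θ); with ω constant, a = ω²·d²x/dθ².
d²x/dθ² = −r cosθ − r²(cos2θ)/√u − r⁴ sin²2θ/(4u^{3/2}),  u = L² − r² sin²θ = 0.0173813 m².
Substituting r = 0.032 m, L = 0.1356 m, θ = 82.4°: d²x/dθ² = +0.0032553 m.
a = ω²·d²x/dθ² = (265.7)²·(+0.0032553) = +229.8 m/s²;  |a| = 229.8 m/s².

230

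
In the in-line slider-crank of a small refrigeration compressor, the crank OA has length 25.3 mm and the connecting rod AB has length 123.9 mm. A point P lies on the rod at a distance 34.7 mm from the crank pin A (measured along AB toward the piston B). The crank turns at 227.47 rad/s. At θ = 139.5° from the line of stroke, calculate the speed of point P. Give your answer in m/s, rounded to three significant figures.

ω = 227.5 rad/s.  Crank-pin speed |V_A| = rω = 5.755 m/s, perpendicular to OA.
Rod angle: sinφ = −(r/L) sinθ ⇒ φ = -7.621°; ω_rod = −rω cosθ/√(L²−r²sin²θ) = +35.635 rad/s.
V_P = V_A + ω_rod × AP, with AP = 0.0347 m along the rod.
Components: V_Px = −rω sinθ − a·ω_rod·sinφ = -3.5736 m/s;  V_Py = rω cosθ + a·ω_rod·cosφ = -3.1505 m/s.
|V_P| = √(V_Px² + V_Py²) = 4.7641 m/s.

4.76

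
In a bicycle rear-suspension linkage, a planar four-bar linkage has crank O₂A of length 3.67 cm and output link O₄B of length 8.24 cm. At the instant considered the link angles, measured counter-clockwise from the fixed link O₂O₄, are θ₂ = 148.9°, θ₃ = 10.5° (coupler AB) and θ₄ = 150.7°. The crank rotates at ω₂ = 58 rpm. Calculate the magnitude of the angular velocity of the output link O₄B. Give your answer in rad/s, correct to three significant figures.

2.81

ω₂ = 6.074 rad/s (from 58 rpm).
Differentiating the loop-closure r₂e^{iθ₂}+r₃e^{iθ₃}=r₁+r₄e^{iθ₄} gives r₂ω₂e^{iθ₂}+r₃ω₃e^{iθ₃}=r₄ω₄e^{iθ₄}.
Eliminating the other unknown: ω₄ = r₂ω₂ sin(θ₂−θ₃) / [r₄ sin(θ₄−θ₃)].
Numerator sine = +0.66393; denominator sine = +0.64011.
Result = 0.0367·6.074·(+0.66393) / (0.0824·(+0.64011)) = +2.8058 rad/s; magnitude 2.8058 rad/s.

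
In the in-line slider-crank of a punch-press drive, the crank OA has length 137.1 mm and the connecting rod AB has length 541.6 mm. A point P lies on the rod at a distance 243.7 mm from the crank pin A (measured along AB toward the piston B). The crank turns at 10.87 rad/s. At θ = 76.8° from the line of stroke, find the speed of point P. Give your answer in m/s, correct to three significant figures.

1.50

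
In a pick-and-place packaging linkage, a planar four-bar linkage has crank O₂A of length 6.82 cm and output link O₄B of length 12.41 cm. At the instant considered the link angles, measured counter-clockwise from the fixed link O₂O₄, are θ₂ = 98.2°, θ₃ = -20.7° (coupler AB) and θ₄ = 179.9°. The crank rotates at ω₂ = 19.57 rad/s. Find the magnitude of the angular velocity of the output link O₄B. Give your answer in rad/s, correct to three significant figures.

26.8

ω₂ = 19.57 rad/s
Differentiating the loop-closure r₂e^{iθ₂}+r₃e^{iθ₃}=r₁+r₄e^{iθ₄} gives r₂ω₂e^{iθ₂}+r₃ω₃e^{iθ₃}=r₄ω₄e^{iθ₄}.
Eliminating the other unknown: ω₄ = r₂ω₂ sin(θ₂−θ₃) / [r₄ sin(θ₄−θ₃)].
Numerator sine = +0.87546; denominator sine = -0.35184.
Result = 0.0682·19.57·(+0.87546) / (0.1241·(-0.35184)) = -26.761 rad/s; magnitude 26.761 rad/s.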